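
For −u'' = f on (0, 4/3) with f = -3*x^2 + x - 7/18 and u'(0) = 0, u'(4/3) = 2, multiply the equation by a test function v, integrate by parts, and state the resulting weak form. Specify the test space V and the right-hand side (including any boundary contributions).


V = H^1(0, 4/3) (v unrestricted at boundary; u is determined up to an additive constant); weak form: ∫_0^4/3 u'v' dx = ∫_0^4/3 (-3*x^2 + x - 7/18) v dx + 2·v(4/3) for all v ∈ V.

Multiply both sides by a test function v and integrate from 0 to 4/3:
  ∫_0^4/3 −u''(x) v(x) dx = ∫_0^4/3 f(x) v(x) dx.
Integrate the LHS by parts once:
  ∫_0^4/3 −u'' v dx = −[u'(x) v(x)]_0^4/3 + ∫_0^4/3 u'(x) v'(x) dx.
Thus ∫_0^4/3 u'(x) v'(x) dx = ∫_0^4/3 f(x) v(x) dx + [u'(x) v(x)]_0^4/3.
Choose V so that boundary terms are either known or forced to vanish.
u has inhomogeneous Neumann u'(0) = 0, u'(4/3) = 2. [u' v]_0^4/3 = (2)·v(4/3) − (0)·v(0) = 2·v(4/3). Take V = H^1(0, 4/3); boundary term becomes part of RHS.
Weak formulation: find u (satisfying any essential BC) such that ∫_0^4/3 u'(x) v'(x) dx = ∫_0^4/3 f v dx + 2·v(4/3) for all v ∈ V (Neumann data are natural BCs: they enter the RHS as boundary terms).
Substituting f(x) = -3*x^2 + x - 7/18, the right-hand side is ∫_0^4/3 (-3*x^2 + x - 7/18) v dx + 2·v(4/3).
Compatibility check (pure Neumann): taking v ≡ 1 ∈ V gives 0 = ∫_0^4/3 f dx + (2) − (0), i.e. ∫_0^4/3 f dx must equal u'(0) − u'(4/3) = -2. Indeed ∫_0^4/3 (-3*x^2 + x - 7/18) dx = -2, so the data are compatible. The solution is then unique only up to an additive constant (fix it e.g. by requiring ∫_0^4/3 u dx = 0).


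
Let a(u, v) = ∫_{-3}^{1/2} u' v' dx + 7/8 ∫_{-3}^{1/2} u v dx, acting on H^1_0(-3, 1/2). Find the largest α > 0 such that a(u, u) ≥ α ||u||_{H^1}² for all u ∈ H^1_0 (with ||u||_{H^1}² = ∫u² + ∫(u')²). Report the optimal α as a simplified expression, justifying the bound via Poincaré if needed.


α = (32*π^2 + 343)/(8*(4*π^2 + 49))

Coercivity of a(·,·) on H^1_0(-3, 1/2) means a(u, u) ≥ α ||u||_{H^1}² for every u ∈ H^1_0.
The interval has length L = 7/2, and Poincaré/coercivity depend only on L. Here a(u, u) = ∫(u')² + (7/8)·∫u².
Here 0 < c = 7/8 < 1. The condition a(u,u) ≥ α||u||_{H^1}² reads (1−α)∫(u')² ≥ (α−c)∫u². Any admissible α is ≤ 1 (rapidly oscillating u have ∫u²/∫(u')² → 0), and α = 1 would force 0 ≥ (1−c)∫u², impossible since c < 1; so 1−α > 0. By the sharp Poincaré inequality on H^1_0 of an interval of length L, ∫(u')² ≥ (π/L)²∫u² with equality for the first sine mode sin(π(x−x₀)/L) (x₀ the left endpoint), so the inequality holds for all u iff (1−α)(π/L)² ≥ α − c, i.e. α ≤ ((π/L)² + c)/((π/L)² + 1) = (1 + c(L/π)²)/(1 + (L/π)²). With (π/L)² = 4*π^2/49 and c = 7/8, the largest admissible constant is α = ((π/L)² + c)/((π/L)² + 1).
Simplifying, α = (32*π^2 + 343)/(8*(4*π^2 + 49)).


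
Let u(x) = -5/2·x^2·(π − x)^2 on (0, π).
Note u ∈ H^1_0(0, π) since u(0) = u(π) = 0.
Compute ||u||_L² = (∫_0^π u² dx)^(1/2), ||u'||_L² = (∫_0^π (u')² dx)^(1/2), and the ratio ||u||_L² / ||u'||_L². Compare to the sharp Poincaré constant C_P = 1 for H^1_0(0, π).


||u||_L² / ||u'||_L² = sqrt(3)*π/6 < C_P = 1.

u(x) = -5/2·x^2·(π − x)^2, so u'(x) = 5*x*(x*(π - x) - (x - π)^2).
u(x) = -5/2·x^2·(π − x)^2 vanishes at x = 0 and x = π, so u ∈ H^1_0(0, π). Differentiate via the product rule and integrate the resulting polynomials term by term.
  ∫_0^π u² dx = ∫_0^π (25*x^8/4 - 25*π*x^7 + 75*π^2*x^6/2 - 25*π^3*x^5 + 25*π^4*x^4/4) dx. Term by term:
    ∫_0^π 25*x^8/4 dx = 25*π^9/36;  ∫_0^π -25*π*x^7 dx = -25*π^9/8;  ∫_0^π 75*π^2*x^6/2 dx = 75*π^9/14;
    ∫_0^π -25*π^3*x^5 dx = -25*π^9/6;  ∫_0^π 25*π^4*x^4/4 dx = 5*π^9/4.
  Sum: 25*π^9/36 − 25*π^9/8 + 75*π^9/14 − 25*π^9/6 + 5*π^9/4 = 5*π^9/504.
  ∫_0^π (u')² dx = ∫_0^π (100*x^6 - 300*π*x^5 + 325*π^2*x^4 - 150*π^3*x^3 + 25*π^4*x^2) dx. Term by term:
    ∫_0^π 100*x^6 dx = 100*π^7/7;  ∫_0^π -300*π*x^5 dx = -50*π^7;  ∫_0^π 325*π^2*x^4 dx = 65*π^7;
    ∫_0^π -150*π^3*x^3 dx = -75*π^7/2;  ∫_0^π 25*π^4*x^2 dx = 25*π^7/3.
  Sum: 100*π^7/7 − 50*π^7 + 65*π^7 − 75*π^7/2 + 25*π^7/3 = 5*π^7/42.
∫_0^π u² dx = 5*π^9/504, so ||u||_L² = sqrt(70)*π^(9/2)/84.
∫_0^π (u')² dx = 5*π^7/42, so ||u'||_L² = sqrt(210)*π^(7/2)/42.
Ratio ||u||_L² / ||u'||_L² = sqrt(3)*π/6.
Sharp Poincaré constant on H^1_0(0, π) is C_P = L/π = 1, achieved by sin(x).
A polynomial bump cannot attain the sharp Poincaré constant (only the first sine eigenfunction does), so the ratio is strictly less than C_P, consistent with ||u||_L² ≤ C_P ||u'||_L².


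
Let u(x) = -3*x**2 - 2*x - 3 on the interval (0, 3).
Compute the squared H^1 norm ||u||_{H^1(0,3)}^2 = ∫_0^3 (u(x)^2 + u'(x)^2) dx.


||u||_{H^1}^2 = 7017/5

The H^1 norm (squared) on an interval (0, L) is
  ||u||_{H^1}^2 = ∫_0^L u(x)^2 dx + ∫_0^L u'(x)^2 dx.
Compute u'(x) = -6*x - 2.
Then u(x)^2 = 9*x**4 + 12*x**3 + 22*x**2 + 12*x + 9 and u'(x)^2 = 36*x**2 + 24*x + 4.
Integrate each monomial from 0 to 3 using ∫_0^3 c·x^n dx = c·3^(n+1)/(n+1):
  ∫_0^3 u(x)^2 dx = ∫_0^3 (9*x^4 + 12*x^3 + 22*x^2 + 12*x + 9) dx. Term by term:
    ∫_0^3 9*x^4 dx = 2187/5;  ∫_0^3 12*x^3 dx = 243;  ∫_0^3 22*x^2 dx = 198;
    ∫_0^3 12*x dx = 54;  ∫_0^3 9 dx = 27.
  Sum: 2187/5 + 243 + 198 + 54 + 27 = 4797/5.
  ∫_0^3 u'(x)^2 dx = ∫_0^3 (36*x^2 + 24*x + 4) dx. Term by term:
    ∫_0^3 36*x^2 dx = 324;  ∫_0^3 24*x dx = 108;  ∫_0^3 4 dx = 12.
  Sum: 324 + 108 + 12 = 444.
Adding: ||u||_{H^1}^2 = 4797/5 + 444 = 7017/5.


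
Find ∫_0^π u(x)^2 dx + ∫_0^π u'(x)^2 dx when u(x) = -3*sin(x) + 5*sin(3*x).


||u||_{H^1(0,π)}^2 = 134*π

u'(x) = -3*cos(x) + 15*cos(3*x).
Expand u² and (u')² and integrate term by term on (0, π), using: for integers n ≥ 1, ∫_0^π sin²(nx) dx = ∫_0^π cos²(nx) dx = π/2; for n ≠ n', ∫_0^π sin(nx)sin(n'x) dx = ∫_0^π cos(nx)cos(n'x) dx = 0; and by product-to-sum, ∫_0^π sin(nx)cos(n'x) dx = ½∫_0^π [sin((n+n')x) + sin((n−n')x)] dx, which is 0 when n+n' is even and 2n/(n²−n'²) when n+n' is odd (it need not vanish on (0, π)).
  u² squared terms: (-3)²·∫sin(x)² dx = 9·π/2 = 9*π/2;  (5)²·∫sin(3x)² dx = 25·π/2 = 25*π/2.
  u² cross terms: 2·(-3)·(5)·∫sin(x)·sin(3x) dx = -30·(0) = 0.
  So ∫_0^π u² dx = 9*π/2 + 25*π/2 + 0 = 17*π.
  (u')² squared terms: (-3)²·∫cos(x)² dx = 9·π/2 = 9*π/2;  (15)²·∫cos(3x)² dx = 225·π/2 = 225*π/2.
  (u')² cross terms: 2·(-3)·(15)·∫cos(x)·cos(3x) dx = -90·(0) = 0.
  So ∫_0^π (u')² dx = 9*π/2 + 225*π/2 + 0 = 117*π.
||u||_{H^1}^2 = (17*π) + (117*π) = 134*π.


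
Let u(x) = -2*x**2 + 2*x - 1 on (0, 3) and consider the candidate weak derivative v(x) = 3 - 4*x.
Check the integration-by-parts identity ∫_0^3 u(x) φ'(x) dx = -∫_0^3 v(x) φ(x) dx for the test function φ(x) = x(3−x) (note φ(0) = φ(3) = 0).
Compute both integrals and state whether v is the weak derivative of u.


LHS = 18, RHS = 27/2. No, v is not the weak derivative of u.

u(x) = -2*x**2 + 2*x - 1, classical derivative u'(x) = 2 - 4*x.
φ(x) = x(3−x), so φ'(x) = 3 - 2*x.
Note φ(0) = φ(3) = 0, so the boundary term u·φ vanishes.
LHS = ∫_0^3 u(x) φ'(x) dx = ∫_0^3 (4*x^3 - 10*x^2 + 8*x - 3) dx. Term by term:
  ∫_0^3 4*x^3 dx = 81;  ∫_0^3 -10*x^2 dx = -90;  ∫_0^3 8*x dx = 36;
  ∫_0^3 -3 dx = -9.
Sum: 81 − 90 + 36 − 9 = 18.
So LHS = 18.
∫_0^3 v(x) φ(x) dx = ∫_0^3 (4*x^3 - 15*x^2 + 9*x) dx. Term by term:
  ∫_0^3 4*x^3 dx = 81;  ∫_0^3 -15*x^2 dx = -135;  ∫_0^3 9*x dx = 81/2.
Sum: 81 − 135 + 81/2 = -27/2.
So RHS = -∫_0^3 v(x) φ(x) dx = 27/2.
LHS − RHS = 9/2 ≠ 0, so the identity fails.
(For a valid weak derivative the identity must hold for EVERY test function, in particular this one. The failure shows v is NOT the weak derivative of u.)
Correct weak derivative would be u'(x) = 2 - 4*x.


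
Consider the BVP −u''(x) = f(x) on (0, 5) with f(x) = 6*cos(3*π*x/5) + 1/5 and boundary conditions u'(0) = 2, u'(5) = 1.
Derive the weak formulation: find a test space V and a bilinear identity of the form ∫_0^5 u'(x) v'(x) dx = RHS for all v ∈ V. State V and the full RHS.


V = H^1(0, 5) (v unrestricted at boundary; u is determined up to an additive constant); weak form: ∫_0^5 u'v' dx = ∫_0^5 (6*cos(3*π*x/5) + 1/5) v dx + v(5) − 2·v(0) for all v ∈ V.

Multiply both sides by a test function v and integrate from 0 to 5:
  ∫_0^5 −u''(x) v(x) dx = ∫_0^5 f(x) v(x) dx.
Integrate the LHS by parts once:
  ∫_0^5 −u'' v dx = −[u'(x) v(x)]_0^5 + ∫_0^5 u'(x) v'(x) dx.
Thus ∫_0^5 u'(x) v'(x) dx = ∫_0^5 f(x) v(x) dx + [u'(x) v(x)]_0^5.
Choose V so that boundary terms are either known or forced to vanish.
u has inhomogeneous Neumann u'(0) = 2, u'(5) = 1. [u' v]_0^5 = (1)·v(5) − (2)·v(0) = v(5) − 2·v(0). Take V = H^1(0, 5); boundary term becomes part of RHS.
Weak formulation: find u (satisfying any essential BC) such that ∫_0^5 u'(x) v'(x) dx = ∫_0^5 f v dx + v(5) − 2·v(0) for all v ∈ V (Neumann data are natural BCs: they enter the RHS as boundary terms).
Substituting f(x) = 6*cos(3*π*x/5) + 1/5, the right-hand side is ∫_0^5 (6*cos(3*π*x/5) + 1/5) v dx + v(5) − 2·v(0).
Compatibility check (pure Neumann): taking v ≡ 1 ∈ V gives 0 = ∫_0^5 f dx + (1) − (2), i.e. ∫_0^5 f dx must equal u'(0) − u'(5) = 1. Indeed ∫_0^5 (6*cos(3*π*x/5) + 1/5) dx = 1, so the data are compatible. The solution is then unique only up to an additive constant (fix it e.g. by requiring ∫_0^5 u dx = 0).


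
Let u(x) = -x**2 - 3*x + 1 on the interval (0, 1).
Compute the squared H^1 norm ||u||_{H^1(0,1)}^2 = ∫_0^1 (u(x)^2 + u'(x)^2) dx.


||u||_{H^1}^2 = 551/30

The H^1 norm (squared) on an interval (0, L) is
  ||u||_{H^1}^2 = ∫_0^L u(x)^2 dx + ∫_0^L u'(x)^2 dx.
Compute u'(x) = -2*x - 3.
Then u(x)^2 = x**4 + 6*x**3 + 7*x**2 - 6*x + 1 and u'(x)^2 = 4*x**2 + 12*x + 9.
Integrate each monomial from 0 to 1 using ∫_0^1 c·x^n dx = c·1^(n+1)/(n+1):
  ∫_0^1 u(x)^2 dx = ∫_0^1 (x^4 + 6*x^3 + 7*x^2 - 6*x + 1) dx. Term by term:
    ∫_0^1 x^4 dx = 1/5;  ∫_0^1 6*x^3 dx = 3/2;  ∫_0^1 7*x^2 dx = 7/3;
    ∫_0^1 -6*x dx = -3;  ∫_0^1 1 dx = 1.
  Sum: 1/5 + 3/2 + 7/3 − 3 + 1 = 61/30.
  ∫_0^1 u'(x)^2 dx = ∫_0^1 (4*x^2 + 12*x + 9) dx. Term by term:
    ∫_0^1 4*x^2 dx = 4/3;  ∫_0^1 12*x dx = 6;  ∫_0^1 9 dx = 9.
  Sum: 4/3 + 6 + 9 = 49/3.
Adding: ||u||_{H^1}^2 = 61/30 + 49/3 = 551/30.


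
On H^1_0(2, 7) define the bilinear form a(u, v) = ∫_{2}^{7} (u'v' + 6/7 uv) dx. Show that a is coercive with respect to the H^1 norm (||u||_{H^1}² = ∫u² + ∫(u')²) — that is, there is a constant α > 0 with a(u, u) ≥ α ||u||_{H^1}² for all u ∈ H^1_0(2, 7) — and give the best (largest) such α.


α = (π^2 + 150/7)/(π^2 + 25)

Coercivity of a(·,·) on H^1_0(2, 7) means a(u, u) ≥ α ||u||_{H^1}² for every u ∈ H^1_0.
The interval has length L = 5, and Poincaré/coercivity depend only on L. Here a(u, u) = ∫(u')² + (6/7)·∫u².
Here 0 < c = 6/7 < 1. The condition a(u,u) ≥ α||u||_{H^1}² reads (1−α)∫(u')² ≥ (α−c)∫u². Any admissible α is ≤ 1 (rapidly oscillating u have ∫u²/∫(u')² → 0), and α = 1 would force 0 ≥ (1−c)∫u², impossible since c < 1; so 1−α > 0. By the sharp Poincaré inequality on H^1_0 of an interval of length L, ∫(u')² ≥ (π/L)²∫u² with equality for the first sine mode sin(π(x−x₀)/L) (x₀ the left endpoint), so the inequality holds for all u iff (1−α)(π/L)² ≥ α − c, i.e. α ≤ ((π/L)² + c)/((π/L)² + 1) = (1 + c(L/π)²)/(1 + (L/π)²). With (π/L)² = π^2/25 and c = 6/7, the largest admissible constant is α = ((π/L)² + c)/((π/L)² + 1).
Simplifying, α = (π^2 + 150/7)/(π^2 + 25).


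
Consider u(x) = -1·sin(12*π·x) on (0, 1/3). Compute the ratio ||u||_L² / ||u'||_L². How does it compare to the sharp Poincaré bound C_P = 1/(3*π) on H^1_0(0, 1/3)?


||u||_L² / ||u'||_L² = 1/(12*π) < C_P = 1/(3*π).

u(x) = -1·sin(12*π·x), so u'(x) = -12*π*cos(12*π*x).
Writing u(x) = A·sin(kπx/L) with A = -1 and k = 4, use ∫_0^L sin²(kπx/L) dx = L/2 and ∫_0^L cos²(kπx/L) dx = L/2.
u² = 1·sin²(12*π·x) and (u')² = 144*π^2·cos²(12*π·x), and each of sin², cos² integrates to L/2 = 1/6 over (0, 1/3).
∫_0^1/3 u² dx = 1/6, so ||u||_L² = sqrt(6)/6.
∫_0^1/3 (u')² dx = 24*π^2, so ||u'||_L² = 2*sqrt(6)*π.
Ratio ||u||_L² / ||u'||_L² = 1/(12*π).
Sharp Poincaré constant on H^1_0(0, 1/3) is C_P = L/π = 1/(3*π), achieved by sin(3*π·x).
This is the k = 4 harmonic; the ratio L/(kπ) is strictly less than C_P = L/π, consistent with the sharp inequality ||u||_L² ≤ C_P ||u'||_L².


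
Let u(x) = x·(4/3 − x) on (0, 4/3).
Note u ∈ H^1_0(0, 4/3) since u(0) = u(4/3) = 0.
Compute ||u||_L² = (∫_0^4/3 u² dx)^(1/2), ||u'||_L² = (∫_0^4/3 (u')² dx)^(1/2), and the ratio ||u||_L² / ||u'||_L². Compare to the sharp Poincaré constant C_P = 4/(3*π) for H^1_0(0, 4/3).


||u||_L² / ||u'||_L² = 2*sqrt(10)/15 < C_P = 4/(3*π).

u(x) = x·(4/3 − x), so u'(x) = 4/3 - 2*x.
u(x) = x·(4/3 − x) vanishes at x = 0 and x = 4/3, so u ∈ H^1_0(0, 4/3). Differentiate via the product rule and integrate the resulting polynomials term by term.
  ∫_0^4/3 u² dx = ∫_0^4/3 (x^4 - 8*x^3/3 + 16*x^2/9) dx. Term by term:
    ∫_0^4/3 x^4 dx = 1024/1215;  ∫_0^4/3 -8*x^3/3 dx = -512/243;  ∫_0^4/3 16*x^2/9 dx = 1024/729.
  Sum: 1024/1215 − 512/243 + 1024/729 = 512/3645.
  ∫_0^4/3 (u')² dx = ∫_0^4/3 (4*x^2 - 16*x/3 + 16/9) dx. Term by term:
    ∫_0^4/3 4*x^2 dx = 256/81;  ∫_0^4/3 -16*x/3 dx = -128/27;  ∫_0^4/3 16/9 dx = 64/27.
  Sum: 256/81 − 128/27 + 64/27 = 64/81.
∫_0^4/3 u² dx = 512/3645, so ||u||_L² = 16*sqrt(10)/135.
∫_0^4/3 (u')² dx = 64/81, so ||u'||_L² = 8/9.
Ratio ||u||_L² / ||u'||_L² = 2*sqrt(10)/15.
Sharp Poincaré constant on H^1_0(0, 4/3) is C_P = L/π = 4/(3*π), achieved by sin(3*π/4·x).
A polynomial bump cannot attain the sharp Poincaré constant (only the first sine eigenfunction does), so the ratio is strictly less than C_P, consistent with ||u||_L² ≤ C_P ||u'||_L².


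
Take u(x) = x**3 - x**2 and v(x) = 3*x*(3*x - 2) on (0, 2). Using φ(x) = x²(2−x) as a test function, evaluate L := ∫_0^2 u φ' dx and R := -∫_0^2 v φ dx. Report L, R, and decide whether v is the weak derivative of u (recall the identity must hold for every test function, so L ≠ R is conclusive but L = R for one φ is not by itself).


LHS = -16/5, RHS = -48/5. No, v is not the weak derivative of u.

u(x) = x**3 - x**2, classical derivative u'(x) = 3*x**2 - 2*x.
φ(x) = x²(2−x), so φ'(x) = x*(4 - 3*x).
Note φ(0) = φ(2) = 0, so the boundary term u·φ vanishes.
LHS = ∫_0^2 u(x) φ'(x) dx = ∫_0^2 (-3*x^5 + 7*x^4 - 4*x^3) dx. Term by term:
  ∫_0^2 -3*x^5 dx = -32;  ∫_0^2 7*x^4 dx = 224/5;  ∫_0^2 -4*x^3 dx = -16.
Sum: -32 + 224/5 − 16 = -16/5.
So LHS = -16/5.
∫_0^2 v(x) φ(x) dx = ∫_0^2 (-9*x^5 + 24*x^4 - 12*x^3) dx. Term by term:
  ∫_0^2 -9*x^5 dx = -96;  ∫_0^2 24*x^4 dx = 768/5;  ∫_0^2 -12*x^3 dx = -48.
Sum: -96 + 768/5 − 48 = 48/5.
So RHS = -∫_0^2 v(x) φ(x) dx = -48/5.
LHS − RHS = 32/5 ≠ 0, so the identity fails.
(For a valid weak derivative the identity must hold for EVERY test function, in particular this one. The failure shows v is NOT the weak derivative of u.)
Correct weak derivative would be u'(x) = 3*x**2 - 2*x.


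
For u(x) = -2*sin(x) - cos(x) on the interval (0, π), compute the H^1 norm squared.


||u||_{H^1(0,π)}^2 = 5*π

u'(x) = sin(x) - 2*cos(x).
Expand u² and (u')² and integrate term by term on (0, π), using: for integers n ≥ 1, ∫_0^π sin²(nx) dx = ∫_0^π cos²(nx) dx = π/2; for n ≠ n', ∫_0^π sin(nx)sin(n'x) dx = ∫_0^π cos(nx)cos(n'x) dx = 0; and by product-to-sum, ∫_0^π sin(nx)cos(n'x) dx = ½∫_0^π [sin((n+n')x) + sin((n−n')x)] dx, which is 0 when n+n' is even and 2n/(n²−n'²) when n+n' is odd (it need not vanish on (0, π)).
  u² squared terms: (-1)²·∫cos(x)² dx = 1·π/2 = π/2;  (-2)²·∫sin(x)² dx = 4·π/2 = 2*π.
  u² cross terms: 2·(-1)·(-2)·∫cos(x)·sin(x) dx = 4·(0) = 0.
  So ∫_0^π u² dx = π/2 + 2*π + 0 = 5*π/2.
  (u')² squared terms: (-2)²·∫cos(x)² dx = 4·π/2 = 2*π;  (1)²·∫sin(x)² dx = 1·π/2 = π/2.
  (u')² cross terms: 2·(-2)·(1)·∫cos(x)·sin(x) dx = -4·(0) = 0.
  So ∫_0^π (u')² dx = 2*π + π/2 + 0 = 5*π/2.
||u||_{H^1}^2 = (5*π/2) + (5*π/2) = 5*π.


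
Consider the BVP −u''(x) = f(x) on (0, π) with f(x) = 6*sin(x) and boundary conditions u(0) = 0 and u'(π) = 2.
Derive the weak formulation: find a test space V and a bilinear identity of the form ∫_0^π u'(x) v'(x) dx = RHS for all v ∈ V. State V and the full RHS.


V = {v ∈ H^1(0, π) : v(0) = 0} (test functions vanish at x = 0 where u is specified); weak form: ∫_0^π u'v' dx = ∫_0^π (6*sin(x)) v dx + 2·v(π) for all v ∈ V.

Multiply both sides by a test function v and integrate from 0 to π:
  ∫_0^π −u''(x) v(x) dx = ∫_0^π f(x) v(x) dx.
Integrate the LHS by parts once:
  ∫_0^π −u'' v dx = −[u'(x) v(x)]_0^π + ∫_0^π u'(x) v'(x) dx.
Thus ∫_0^π u'(x) v'(x) dx = ∫_0^π f(x) v(x) dx + [u'(x) v(x)]_0^π.
Choose V so that boundary terms are either known or forced to vanish.
Mixed BC: u(0) = 0 (Dirichlet) and u'(π) = 2 (Neumann). Define V = {v ∈ H^1(0, π) : v(0) = 0}. Then [u' v]_0^π = u'(π)·v(π) − u'(0)·0 = 2·v(π).
Weak formulation: find u (satisfying any essential BC) such that ∫_0^π u'(x) v'(x) dx = ∫_0^π f v dx + 2·v(π) for all v ∈ V (Dirichlet at 0 absorbed into V; Neumann datum at x = π contributes the boundary term).
Substituting f(x) = 6*sin(x), the right-hand side is ∫_0^π (6*sin(x)) v dx + 2·v(π).


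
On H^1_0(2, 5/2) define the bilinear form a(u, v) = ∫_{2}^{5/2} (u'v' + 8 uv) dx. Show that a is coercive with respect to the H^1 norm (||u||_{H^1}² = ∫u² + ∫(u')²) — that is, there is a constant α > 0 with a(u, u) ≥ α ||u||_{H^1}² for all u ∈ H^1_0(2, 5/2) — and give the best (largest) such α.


α = 1

Coercivity of a(·,·) on H^1_0(2, 5/2) means a(u, u) ≥ α ||u||_{H^1}² for every u ∈ H^1_0.
The interval has length L = 1/2, and Poincaré/coercivity depend only on L. Here a(u, u) = ∫(u')² + (8)·∫u².
Here c = 8 ≥ 1, so a(u,u) = ∫(u')² + c∫u² ≥ ∫(u')² + ∫u² = ||u||_{H^1}², i.e. α = 1 works. No larger α is possible: a(u,u) ≥ α||u||_{H^1}² means (1−α)∫(u')² ≥ (α−c)∫u², and for the modes u_n = sin(nπ(x−x₀)/L) (x₀ the left endpoint) one has ∫u_n²/∫(u_n')² = (L/(nπ))² → 0, so a(u_n,u_n)/||u_n||_{H^1}² → 1. Hence the optimal constant is α = 1.
Therefore α = 1.


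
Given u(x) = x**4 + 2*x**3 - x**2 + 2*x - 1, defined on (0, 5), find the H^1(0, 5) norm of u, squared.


||u||_{H^1}^2 = 94989625/126

The H^1 norm (squared) on an interval (0, L) is
  ||u||_{H^1}^2 = ∫_0^L u(x)^2 dx + ∫_0^L u'(x)^2 dx.
Compute u'(x) = 4*x**3 + 6*x**2 - 2*x + 2.
Then u(x)^2 = x**8 + 4*x**7 + 2*x**6 + 7*x**4 - 8*x**3 + 6*x**2 - 4*x + 1 and u'(x)^2 = 16*x**6 + 48*x**5 + 20*x**4 - 8*x**3 + 28*x**2 - 8*x + 4.
Integrate each monomial from 0 to 5 using ∫_0^5 c·x^n dx = c·5^(n+1)/(n+1):
  ∫_0^5 u(x)^2 dx = ∫_0^5 (x^8 + 4*x^7 + 2*x^6 + 7*x^4 - 8*x^3 + 6*x^2 - 4*x + 1) dx. Term by term:
    ∫_0^5 x^8 dx = 1953125/9;  ∫_0^5 4*x^7 dx = 390625/2;  ∫_0^5 2*x^6 dx = 156250/7;
    ∫_0^5 7*x^4 dx = 4375;  ∫_0^5 -8*x^3 dx = -1250;  ∫_0^5 6*x^2 dx = 250;
    ∫_0^5 -4*x dx = -50;  ∫_0^5 1 dx = 5.
  Sum: 1953125/9 + 390625/2 + 156250/7 + 4375 − 1250 + 250 − 50 + 5 = 55185205/126.
  ∫_0^5 u'(x)^2 dx = ∫_0^5 (16*x^6 + 48*x^5 + 20*x^4 - 8*x^3 + 28*x^2 - 8*x + 4) dx. Term by term:
    ∫_0^5 16*x^6 dx = 1250000/7;  ∫_0^5 48*x^5 dx = 125000;  ∫_0^5 20*x^4 dx = 12500;
    ∫_0^5 -8*x^3 dx = -1250;  ∫_0^5 28*x^2 dx = 3500/3;  ∫_0^5 -8*x dx = -100;
    ∫_0^5 4 dx = 20.
  Sum: 1250000/7 + 125000 + 12500 − 1250 + 3500/3 − 100 + 20 = 6634070/21.
Adding: ||u||_{H^1}^2 = 55185205/126 + 6634070/21 = 94989625/126.


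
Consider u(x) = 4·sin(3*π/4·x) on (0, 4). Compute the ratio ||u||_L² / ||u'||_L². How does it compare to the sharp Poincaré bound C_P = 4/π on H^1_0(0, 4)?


||u||_L² / ||u'||_L² = 4/(3*π) < C_P = 4/π.

u(x) = 4·sin(3*π/4·x), so u'(x) = 3*π*cos(3*π*x/4).
Writing u(x) = A·sin(kπx/L) with A = 4 and k = 3, use ∫_0^L sin²(kπx/L) dx = L/2 and ∫_0^L cos²(kπx/L) dx = L/2.
u² = 16·sin²(3*π/4·x) and (u')² = 9*π^2·cos²(3*π/4·x), and each of sin², cos² integrates to L/2 = 2 over (0, 4).
∫_0^4 u² dx = 32, so ||u||_L² = 4*sqrt(2).
∫_0^4 (u')² dx = 18*π^2, so ||u'||_L² = 3*sqrt(2)*π.
Ratio ||u||_L² / ||u'||_L² = 4/(3*π).
Sharp Poincaré constant on H^1_0(0, 4) is C_P = L/π = 4/π, achieved by sin(π/4·x).
This is the k = 3 harmonic; the ratio L/(kπ) is strictly less than C_P = L/π, consistent with the sharp inequality ||u||_L² ≤ C_P ||u'||_L².


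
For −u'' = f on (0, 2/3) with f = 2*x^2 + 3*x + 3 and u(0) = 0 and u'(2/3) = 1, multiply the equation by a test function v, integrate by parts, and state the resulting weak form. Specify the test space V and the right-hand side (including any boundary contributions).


V = {v ∈ H^1(0, 2/3) : v(0) = 0} (test functions vanish at x = 0 where u is specified); weak form: ∫_0^2/3 u'v' dx = ∫_0^2/3 (2*x^2 + 3*x + 3) v dx + v(2/3) for all v ∈ V.

Multiply both sides by a test function v and integrate from 0 to 2/3:
  ∫_0^2/3 −u''(x) v(x) dx = ∫_0^2/3 f(x) v(x) dx.
Integrate the LHS by parts once:
  ∫_0^2/3 −u'' v dx = −[u'(x) v(x)]_0^2/3 + ∫_0^2/3 u'(x) v'(x) dx.
Thus ∫_0^2/3 u'(x) v'(x) dx = ∫_0^2/3 f(x) v(x) dx + [u'(x) v(x)]_0^2/3.
Choose V so that boundary terms are either known or forced to vanish.
Mixed BC: u(0) = 0 (Dirichlet) and u'(2/3) = 1 (Neumann). Define V = {v ∈ H^1(0, 2/3) : v(0) = 0}. Then [u' v]_0^2/3 = u'(2/3)·v(2/3) − u'(0)·0 = v(2/3).
Weak formulation: find u (satisfying any essential BC) such that ∫_0^2/3 u'(x) v'(x) dx = ∫_0^2/3 f v dx + v(2/3) for all v ∈ V (Dirichlet at 0 absorbed into V; Neumann datum at x = 2/3 contributes the boundary term).
Substituting f(x) = 2*x^2 + 3*x + 3, the right-hand side is ∫_0^2/3 (2*x^2 + 3*x + 3) v dx + v(2/3).


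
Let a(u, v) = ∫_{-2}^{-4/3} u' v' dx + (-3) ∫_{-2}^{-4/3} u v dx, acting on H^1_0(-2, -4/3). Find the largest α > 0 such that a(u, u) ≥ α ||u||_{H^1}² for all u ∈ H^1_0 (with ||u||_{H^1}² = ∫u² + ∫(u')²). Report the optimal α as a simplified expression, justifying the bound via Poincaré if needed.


α = 3*(-4 + 3*π^2)/(4 + 9*π^2)

Coercivity of a(·,·) on H^1_0(-2, -4/3) means a(u, u) ≥ α ||u||_{H^1}² for every u ∈ H^1_0.
The interval has length L = 2/3, and Poincaré/coercivity depend only on L. Here a(u, u) = ∫(u')² + (-3)·∫u².
Here c = -3 < 0 with |c| < (π/L)² = 9*π^2/4, so coercivity still holds. The condition a(u,u) ≥ α||u||_{H^1}² reads (1−α)∫(u')² ≥ (α−c)∫u². Any admissible α is ≤ 1 (rapidly oscillating u have ∫u²/∫(u')² → 0), and α = 1 would force 0 ≥ (1−c)∫u², impossible since c < 1; so 1−α > 0. By the sharp Poincaré inequality on H^1_0 of an interval of length L, ∫(u')² ≥ (π/L)²∫u² with equality for the first sine mode sin(π(x−x₀)/L) (x₀ the left endpoint), so the inequality holds for all u iff (1−α)(π/L)² ≥ α − c, i.e. α ≤ ((π/L)² + c)/((π/L)² + 1) = (1 + c(L/π)²)/(1 + (L/π)²). (Direct route, valid since c ≤ 0: Poincaré gives c∫u² ≥ c(L/π)²∫(u')², so a(u,u) ≥ (1 + c(L/π)²)∫(u')², while ||u||_{H^1}² ≤ (1 + (L/π)²)∫(u')²; dividing yields the same α.) With (π/L)² = 9*π^2/4 and c = -3, the largest admissible constant is α = ((π/L)² + c)/((π/L)² + 1).
Simplifying, α = 3*(-4 + 3*π^2)/(4 + 9*π^2).


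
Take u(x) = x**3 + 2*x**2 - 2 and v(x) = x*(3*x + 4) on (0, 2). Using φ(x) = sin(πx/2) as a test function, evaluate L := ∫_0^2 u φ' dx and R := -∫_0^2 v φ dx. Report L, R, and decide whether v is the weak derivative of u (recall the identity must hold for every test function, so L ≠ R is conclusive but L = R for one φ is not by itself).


LHS = -40/π + 96/π^3, RHS = -40/π + 96/π^3. Yes, v = u' weakly.

u(x) = x**3 + 2*x**2 - 2, classical derivative u'(x) = 3*x**2 + 4*x.
φ(x) = sin(πx/2), so φ'(x) = π*cos(π*x/2)/2.
Note φ(0) = φ(2) = 0, so the boundary term u·φ vanishes.
LHS = ∫_0^2 u(x) φ'(x) dx = ∫_0^2 (π*x^3*cos(π*x/2)/2 + π*x^2*cos(π*x/2) - π*cos(π*x/2)) dx. Term by term:
  ∫_0^2 -π*cos(π*x/2) dx = 0;  ∫_0^2 π*x^2*cos(π*x/2) dx = -16/π;  ∫_0^2 π*x^3*cos(π*x/2)/2 dx = -24/π + 96/π^3.
Sum: 0 − 16/π + -24/π + 96/π^3 = -40/π + 96/π^3.
So LHS = -40/π + 96/π^3.
∫_0^2 v(x) φ(x) dx = ∫_0^2 (3*x^2*sin(π*x/2) + 4*x*sin(π*x/2)) dx. Term by term:
  ∫_0^2 3*x^2*sin(π*x/2) dx = -96/π^3 + 24/π;  ∫_0^2 4*x*sin(π*x/2) dx = 16/π.
Sum: -96/π^3 + 24/π + 16/π = -96/π^3 + 40/π.
So RHS = -∫_0^2 v(x) φ(x) dx = -40/π + 96/π^3.
LHS = RHS, so the identity holds for this test φ.
Moreover u is smooth here and v(x) = u'(x) = 3*x**2 + 4*x pointwise, so the identity holds for every test function. Hence v is the weak derivative of u.


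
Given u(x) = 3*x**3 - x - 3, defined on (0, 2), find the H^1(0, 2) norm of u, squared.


||u||_{H^1}^2 = 11744/21

The H^1 norm (squared) on an interval (0, L) is
  ||u||_{H^1}^2 = ∫_0^L u(x)^2 dx + ∫_0^L u'(x)^2 dx.
Compute u'(x) = 9*x**2 - 1.
Then u(x)^2 = 9*x**6 - 6*x**4 - 18*x**3 + x**2 + 6*x + 9 and u'(x)^2 = 81*x**4 - 18*x**2 + 1.
Integrate each monomial from 0 to 2 using ∫_0^2 c·x^n dx = c·2^(n+1)/(n+1):
  ∫_0^2 u(x)^2 dx = ∫_0^2 (9*x^6 - 6*x^4 - 18*x^3 + x^2 + 6*x + 9) dx. Term by term:
    ∫_0^2 9*x^6 dx = 1152/7;  ∫_0^2 -6*x^4 dx = -192/5;  ∫_0^2 -18*x^3 dx = -72;
    ∫_0^2 x^2 dx = 8/3;  ∫_0^2 6*x dx = 12;  ∫_0^2 9 dx = 18.
  Sum: 1152/7 − 192/5 − 72 + 8/3 + 12 + 18 = 9118/105.
  ∫_0^2 u'(x)^2 dx = ∫_0^2 (81*x^4 - 18*x^2 + 1) dx. Term by term:
    ∫_0^2 81*x^4 dx = 2592/5;  ∫_0^2 -18*x^2 dx = -48;  ∫_0^2 1 dx = 2.
  Sum: 2592/5 − 48 + 2 = 2362/5.
Adding: ||u||_{H^1}^2 = 9118/105 + 2362/5 = 11744/21.


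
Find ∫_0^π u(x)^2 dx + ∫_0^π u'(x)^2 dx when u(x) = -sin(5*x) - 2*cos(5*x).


||u||_{H^1(0,π)}^2 = 65*π

u'(x) = 10*sin(5*x) - 5*cos(5*x).
Expand u² and (u')² and integrate term by term on (0, π), using: for integers n ≥ 1, ∫_0^π sin²(nx) dx = ∫_0^π cos²(nx) dx = π/2; for n ≠ n', ∫_0^π sin(nx)sin(n'x) dx = ∫_0^π cos(nx)cos(n'x) dx = 0; and by product-to-sum, ∫_0^π sin(nx)cos(n'x) dx = ½∫_0^π [sin((n+n')x) + sin((n−n')x)] dx, which is 0 when n+n' is even and 2n/(n²−n'²) when n+n' is odd (it need not vanish on (0, π)).
  u² squared terms: (-1)²·∫sin(5x)² dx = 1·π/2 = π/2;  (-2)²·∫cos(5x)² dx = 4·π/2 = 2*π.
  u² cross terms: 2·(-1)·(-2)·∫sin(5x)·cos(5x) dx = 4·(0) = 0.
  So ∫_0^π u² dx = π/2 + 2*π + 0 = 5*π/2.
  (u')² squared terms: (-5)²·∫cos(5x)² dx = 25·π/2 = 25*π/2;  (10)²·∫sin(5x)² dx = 100·π/2 = 50*π.
  (u')² cross terms: 2·(-5)·(10)·∫cos(5x)·sin(5x) dx = -100·(0) = 0.
  So ∫_0^π (u')² dx = 25*π/2 + 50*π + 0 = 125*π/2.
||u||_{H^1}^2 = (5*π/2) + (125*π/2) = 65*π.


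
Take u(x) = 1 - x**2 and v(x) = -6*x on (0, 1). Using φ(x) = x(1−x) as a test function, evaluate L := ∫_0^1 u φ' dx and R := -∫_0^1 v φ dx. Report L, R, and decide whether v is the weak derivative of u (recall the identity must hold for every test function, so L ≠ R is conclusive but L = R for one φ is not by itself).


LHS = 1/6, RHS = 1/2. No, v is not the weak derivative of u.

u(x) = 1 - x**2, classical derivative u'(x) = -2*x.
φ(x) = x(1−x), so φ'(x) = 1 - 2*x.
Note φ(0) = φ(1) = 0, so the boundary term u·φ vanishes.
LHS = ∫_0^1 u(x) φ'(x) dx = ∫_0^1 (2*x^3 - x^2 - 2*x + 1) dx. Term by term:
  ∫_0^1 2*x^3 dx = 1/2;  ∫_0^1 -x^2 dx = -1/3;  ∫_0^1 -2*x dx = -1;
  ∫_0^1 1 dx = 1.
Sum: 1/2 − 1/3 − 1 + 1 = 1/6.
So LHS = 1/6.
∫_0^1 v(x) φ(x) dx = ∫_0^1 (6*x^3 - 6*x^2) dx. Term by term:
  ∫_0^1 6*x^3 dx = 3/2;  ∫_0^1 -6*x^2 dx = -2.
Sum: 3/2 − 2 = -1/2.
So RHS = -∫_0^1 v(x) φ(x) dx = 1/2.
LHS − RHS = -1/3 ≠ 0, so the identity fails.
(For a valid weak derivative the identity must hold for EVERY test function, in particular this one. The failure shows v is NOT the weak derivative of u.)
Correct weak derivative would be u'(x) = -2*x.


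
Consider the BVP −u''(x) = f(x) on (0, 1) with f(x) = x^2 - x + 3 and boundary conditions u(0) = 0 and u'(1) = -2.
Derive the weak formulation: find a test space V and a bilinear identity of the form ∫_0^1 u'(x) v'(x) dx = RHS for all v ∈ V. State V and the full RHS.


V = {v ∈ H^1(0, 1) : v(0) = 0} (test functions vanish at x = 0 where u is specified); weak form: ∫_0^1 u'v' dx = ∫_0^1 (x^2 - x + 3) v dx − 2·v(1) for all v ∈ V.

Multiply both sides by a test function v and integrate from 0 to 1:
  ∫_0^1 −u''(x) v(x) dx = ∫_0^1 f(x) v(x) dx.
Integrate the LHS by parts once:
  ∫_0^1 −u'' v dx = −[u'(x) v(x)]_0^1 + ∫_0^1 u'(x) v'(x) dx.
Thus ∫_0^1 u'(x) v'(x) dx = ∫_0^1 f(x) v(x) dx + [u'(x) v(x)]_0^1.
Choose V so that boundary terms are either known or forced to vanish.
Mixed BC: u(0) = 0 (Dirichlet) and u'(1) = -2 (Neumann). Define V = {v ∈ H^1(0, 1) : v(0) = 0}. Then [u' v]_0^1 = u'(1)·v(1) − u'(0)·0 = − 2·v(1).
Weak formulation: find u (satisfying any essential BC) such that ∫_0^1 u'(x) v'(x) dx = ∫_0^1 f v dx − 2·v(1) for all v ∈ V (Dirichlet at 0 absorbed into V; Neumann datum at x = 1 contributes the boundary term).
Substituting f(x) = x^2 - x + 3, the right-hand side is ∫_0^1 (x^2 - x + 3) v dx − 2·v(1).


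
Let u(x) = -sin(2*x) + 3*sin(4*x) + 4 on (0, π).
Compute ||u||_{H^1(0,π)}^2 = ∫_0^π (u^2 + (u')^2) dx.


||u||_{H^1(0,π)}^2 = 95*π

u'(x) = -2*cos(2*x) + 12*cos(4*x).
Expand u² and (u')² and integrate term by term on (0, π), using: for integers n ≥ 1, ∫_0^π sin²(nx) dx = ∫_0^π cos²(nx) dx = π/2; for n ≠ n', ∫_0^π sin(nx)sin(n'x) dx = ∫_0^π cos(nx)cos(n'x) dx = 0; and by product-to-sum, ∫_0^π sin(nx)cos(n'x) dx = ½∫_0^π [sin((n+n')x) + sin((n−n')x)] dx, which is 0 when n+n' is even and 2n/(n²−n'²) when n+n' is odd (it need not vanish on (0, π)). For the constant mode: ∫_0^π 1 dx = π, ∫_0^π cos(nx) dx = 0, ∫_0^π sin(nx) dx = (1−(−1)^n)/n.
  u² squared terms: (4)²·∫1 dx = 16·π = 16*π;  (-1)²·∫sin(2x)² dx = 1·π/2 = π/2;  (3)²·∫sin(4x)² dx = 9·π/2 = 9*π/2.
  u² cross terms: 2·(4)·(-1)·∫1·sin(2x) dx = -8·(0) = 0;  2·(4)·(3)·∫1·sin(4x) dx = 24·(0) = 0;  2·(-1)·(3)·∫sin(2x)·sin(4x) dx = -6·(0) = 0.
  So ∫_0^π u² dx = 16*π + π/2 + 9*π/2 + 0 + 0 + 0 = 21*π.
  (u')² squared terms: (-2)²·∫cos(2x)² dx = 4·π/2 = 2*π;  (12)²·∫cos(4x)² dx = 144·π/2 = 72*π.
  (u')² cross terms: 2·(-2)·(12)·∫cos(2x)·cos(4x) dx = -48·(0) = 0.
  So ∫_0^π (u')² dx = 2*π + 72*π + 0 = 74*π.
||u||_{H^1}^2 = (21*π) + (74*π) = 95*π.


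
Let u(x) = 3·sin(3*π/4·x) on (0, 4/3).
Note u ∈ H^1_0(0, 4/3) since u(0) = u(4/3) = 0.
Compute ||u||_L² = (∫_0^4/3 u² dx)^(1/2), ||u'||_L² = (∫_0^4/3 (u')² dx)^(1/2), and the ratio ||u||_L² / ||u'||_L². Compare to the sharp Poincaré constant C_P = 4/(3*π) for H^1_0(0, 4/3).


||u||_L² / ||u'||_L² = 4/(3*π) = C_P.

u(x) = 3·sin(3*π/4·x), so u'(x) = 9*π*cos(3*π*x/4)/4.
Writing u(x) = A·sin(kπx/L) with A = 3 and k = 1, use ∫_0^L sin²(kπx/L) dx = L/2 and ∫_0^L cos²(kπx/L) dx = L/2.
u² = 9·sin²(3*π/4·x) and (u')² = 81*π^2/16·cos²(3*π/4·x), and each of sin², cos² integrates to L/2 = 2/3 over (0, 4/3).
∫_0^4/3 u² dx = 6, so ||u||_L² = sqrt(6).
∫_0^4/3 (u')² dx = 27*π^2/8, so ||u'||_L² = 3*sqrt(6)*π/4.
Ratio ||u||_L² / ||u'||_L² = 4/(3*π).
Sharp Poincaré constant on H^1_0(0, 4/3) is C_P = L/π = 4/(3*π), achieved by sin(3*π/4·x).
This is the k = 1 eigenfunction (up to amplitude), so the ratio equals the sharp Poincaré constant exactly.


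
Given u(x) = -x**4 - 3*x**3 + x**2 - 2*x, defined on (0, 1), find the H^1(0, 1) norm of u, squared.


||u||_{H^1}^2 = 50501/1260

The H^1 norm (squared) on an interval (0, L) is
  ||u||_{H^1}^2 = ∫_0^L u(x)^2 dx + ∫_0^L u'(x)^2 dx.
Compute u'(x) = -4*x**3 - 9*x**2 + 2*x - 2.
Then u(x)^2 = x**8 + 6*x**7 + 7*x**6 - 2*x**5 + 13*x**4 - 4*x**3 + 4*x**2 and u'(x)^2 = 16*x**6 + 72*x**5 + 65*x**4 - 20*x**3 + 40*x**2 - 8*x + 4.
Integrate each monomial from 0 to 1 using ∫_0^1 c·x^n dx = c·1^(n+1)/(n+1):
  ∫_0^1 u(x)^2 dx = ∫_0^1 (x^8 + 6*x^7 + 7*x^6 - 2*x^5 + 13*x^4 - 4*x^3 + 4*x^2) dx. Term by term:
    ∫_0^1 x^8 dx = 1/9;  ∫_0^1 6*x^7 dx = 3/4;  ∫_0^1 7*x^6 dx = 1;
    ∫_0^1 -2*x^5 dx = -1/3;  ∫_0^1 13*x^4 dx = 13/5;  ∫_0^1 -4*x^3 dx = -1;
    ∫_0^1 4*x^2 dx = 4/3.
  Sum: 1/9 + 3/4 + 1 − 1/3 + 13/5 − 1 + 4/3 = 803/180.
  ∫_0^1 u'(x)^2 dx = ∫_0^1 (16*x^6 + 72*x^5 + 65*x^4 - 20*x^3 + 40*x^2 - 8*x + 4) dx. Term by term:
    ∫_0^1 16*x^6 dx = 16/7;  ∫_0^1 72*x^5 dx = 12;  ∫_0^1 65*x^4 dx = 13;
    ∫_0^1 -20*x^3 dx = -5;  ∫_0^1 40*x^2 dx = 40/3;  ∫_0^1 -8*x dx = -4;
    ∫_0^1 4 dx = 4.
  Sum: 16/7 + 12 + 13 − 5 + 40/3 − 4 + 4 = 748/21.
Adding: ||u||_{H^1}^2 = 803/180 + 748/21 = 50501/1260.


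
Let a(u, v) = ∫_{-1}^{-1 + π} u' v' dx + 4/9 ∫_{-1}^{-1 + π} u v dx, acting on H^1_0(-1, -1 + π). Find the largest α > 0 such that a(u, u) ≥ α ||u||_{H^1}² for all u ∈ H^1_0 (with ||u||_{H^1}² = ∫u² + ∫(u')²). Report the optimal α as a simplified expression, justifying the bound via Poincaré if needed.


α = 13/18

Coercivity of a(·,·) on H^1_0(-1, -1 + π) means a(u, u) ≥ α ||u||_{H^1}² for every u ∈ H^1_0.
The interval has length L = π, and Poincaré/coercivity depend only on L. Here a(u, u) = ∫(u')² + (4/9)·∫u².
Here 0 < c = 4/9 < 1. The condition a(u,u) ≥ α||u||_{H^1}² reads (1−α)∫(u')² ≥ (α−c)∫u². Any admissible α is ≤ 1 (rapidly oscillating u have ∫u²/∫(u')² → 0), and α = 1 would force 0 ≥ (1−c)∫u², impossible since c < 1; so 1−α > 0. By the sharp Poincaré inequality on H^1_0 of an interval of length L, ∫(u')² ≥ (π/L)²∫u² with equality for the first sine mode sin(π(x−x₀)/L) (x₀ the left endpoint), so the inequality holds for all u iff (1−α)(π/L)² ≥ α − c, i.e. α ≤ ((π/L)² + c)/((π/L)² + 1) = (1 + c(L/π)²)/(1 + (L/π)²). With (π/L)² = 1 and c = 4/9, the largest admissible constant is α = ((π/L)² + c)/((π/L)² + 1).
Simplifying, α = 13/18.


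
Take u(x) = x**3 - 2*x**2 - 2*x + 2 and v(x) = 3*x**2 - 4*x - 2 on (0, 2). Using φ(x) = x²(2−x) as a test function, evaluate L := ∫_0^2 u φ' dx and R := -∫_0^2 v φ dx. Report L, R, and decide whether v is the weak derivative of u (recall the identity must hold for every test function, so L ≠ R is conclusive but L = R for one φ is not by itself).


LHS = 8/3, RHS = 8/3. Yes, v = u' weakly.

u(x) = x**3 - 2*x**2 - 2*x + 2, classical derivative u'(x) = 3*x**2 - 4*x - 2.
φ(x) = x²(2−x), so φ'(x) = x*(4 - 3*x).
Note φ(0) = φ(2) = 0, so the boundary term u·φ vanishes.
LHS = ∫_0^2 u(x) φ'(x) dx = ∫_0^2 (-3*x^5 + 10*x^4 - 2*x^3 - 14*x^2 + 8*x) dx. Term by term:
  ∫_0^2 -3*x^5 dx = -32;  ∫_0^2 10*x^4 dx = 64;  ∫_0^2 -2*x^3 dx = -8;
  ∫_0^2 -14*x^2 dx = -112/3;  ∫_0^2 8*x dx = 16.
Sum: -32 + 64 − 8 − 112/3 + 16 = 8/3.
So LHS = 8/3.
∫_0^2 v(x) φ(x) dx = ∫_0^2 (-3*x^5 + 10*x^4 - 6*x^3 - 4*x^2) dx. Term by term:
  ∫_0^2 -3*x^5 dx = -32;  ∫_0^2 10*x^4 dx = 64;  ∫_0^2 -6*x^3 dx = -24;
  ∫_0^2 -4*x^2 dx = -32/3.
Sum: -32 + 64 − 24 − 32/3 = -8/3.
So RHS = -∫_0^2 v(x) φ(x) dx = 8/3.
LHS = RHS, so the identity holds for this test φ.
Moreover u is smooth here and v(x) = u'(x) = 3*x**2 - 4*x - 2 pointwise, so the identity holds for every test function. Hence v is the weak derivative of u.


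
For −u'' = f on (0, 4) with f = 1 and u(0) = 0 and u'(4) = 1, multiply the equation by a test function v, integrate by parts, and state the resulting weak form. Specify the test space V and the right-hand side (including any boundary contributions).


V = {v ∈ H^1(0, 4) : v(0) = 0} (test functions vanish at x = 0 where u is specified); weak form: ∫_0^4 u'v' dx = ∫_0^4 (1) v dx + v(4) for all v ∈ V.

Multiply both sides by a test function v and integrate from 0 to 4:
  ∫_0^4 −u''(x) v(x) dx = ∫_0^4 f(x) v(x) dx.
Integrate the LHS by parts once:
  ∫_0^4 −u'' v dx = −[u'(x) v(x)]_0^4 + ∫_0^4 u'(x) v'(x) dx.
Thus ∫_0^4 u'(x) v'(x) dx = ∫_0^4 f(x) v(x) dx + [u'(x) v(x)]_0^4.
Choose V so that boundary terms are either known or forced to vanish.
Mixed BC: u(0) = 0 (Dirichlet) and u'(4) = 1 (Neumann). Define V = {v ∈ H^1(0, 4) : v(0) = 0}. Then [u' v]_0^4 = u'(4)·v(4) − u'(0)·0 = v(4).
Weak formulation: find u (satisfying any essential BC) such that ∫_0^4 u'(x) v'(x) dx = ∫_0^4 f v dx + v(4) for all v ∈ V (Dirichlet at 0 absorbed into V; Neumann datum at x = 4 contributes the boundary term).
Substituting f(x) = 1, the right-hand side is ∫_0^4 (1) v dx + v(4).


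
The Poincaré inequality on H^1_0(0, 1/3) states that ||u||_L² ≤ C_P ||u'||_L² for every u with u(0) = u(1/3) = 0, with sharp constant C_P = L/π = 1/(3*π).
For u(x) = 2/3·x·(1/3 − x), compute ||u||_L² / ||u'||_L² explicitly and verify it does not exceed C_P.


||u||_L² / ||u'||_L² = sqrt(10)/30 < C_P = 1/(3*π).

u(x) = 2/3·x·(1/3 − x), so u'(x) = 2/9 - 4*x/3.
u(x) = 2/3·x·(1/3 − x) vanishes at x = 0 and x = 1/3, so u ∈ H^1_0(0, 1/3). Differentiate via the product rule and integrate the resulting polynomials term by term.
  ∫_0^1/3 u² dx = ∫_0^1/3 (4*x^4/9 - 8*x^3/27 + 4*x^2/81) dx. Term by term:
    ∫_0^1/3 4*x^4/9 dx = 4/10935;  ∫_0^1/3 -8*x^3/27 dx = -2/2187;  ∫_0^1/3 4*x^2/81 dx = 4/6561.
  Sum: 4/10935 − 2/2187 + 4/6561 = 2/32805.
  ∫_0^1/3 (u')² dx = ∫_0^1/3 (16*x^2/9 - 16*x/27 + 4/81) dx. Term by term:
    ∫_0^1/3 16*x^2/9 dx = 16/729;  ∫_0^1/3 -16*x/27 dx = -8/243;  ∫_0^1/3 4/81 dx = 4/243.
  Sum: 16/729 − 8/243 + 4/243 = 4/729.
∫_0^1/3 u² dx = 2/32805, so ||u||_L² = sqrt(10)/405.
∫_0^1/3 (u')² dx = 4/729, so ||u'||_L² = 2/27.
Ratio ||u||_L² / ||u'||_L² = sqrt(10)/30.
Sharp Poincaré constant on H^1_0(0, 1/3) is C_P = L/π = 1/(3*π), achieved by sin(3*π·x).
A polynomial bump cannot attain the sharp Poincaré constant (only the first sine eigenfunction does), so the ratio is strictly less than C_P, consistent with ||u||_L² ≤ C_P ||u'||_L².


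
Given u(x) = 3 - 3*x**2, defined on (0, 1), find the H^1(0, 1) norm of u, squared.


||u||_{H^1}^2 = 84/5

The H^1 norm (squared) on an interval (0, L) is
  ||u||_{H^1}^2 = ∫_0^L u(x)^2 dx + ∫_0^L u'(x)^2 dx.
Compute u'(x) = -6*x.
Then u(x)^2 = 9*x**4 - 18*x**2 + 9 and u'(x)^2 = 36*x**2.
Integrate each monomial from 0 to 1 using ∫_0^1 c·x^n dx = c·1^(n+1)/(n+1):
  ∫_0^1 u(x)^2 dx = ∫_0^1 (9*x^4 - 18*x^2 + 9) dx. Term by term:
    ∫_0^1 9*x^4 dx = 9/5;  ∫_0^1 -18*x^2 dx = -6;  ∫_0^1 9 dx = 9.
  Sum: 9/5 − 6 + 9 = 24/5.
  ∫_0^1 u'(x)^2 dx = ∫_0^1 (36*x^2) dx. Term by term:
    ∫_0^1 36*x^2 dx = 12.
Adding: ||u||_{H^1}^2 = 24/5 + 12 = 84/5.


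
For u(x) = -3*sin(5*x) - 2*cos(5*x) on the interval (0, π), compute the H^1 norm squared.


||u||_{H^1(0,π)}^2 = 169*π

u'(x) = 10*sin(5*x) - 15*cos(5*x).
Expand u² and (u')² and integrate term by term on (0, π), using: for integers n ≥ 1, ∫_0^π sin²(nx) dx = ∫_0^π cos²(nx) dx = π/2; for n ≠ n', ∫_0^π sin(nx)sin(n'x) dx = ∫_0^π cos(nx)cos(n'x) dx = 0; and by product-to-sum, ∫_0^π sin(nx)cos(n'x) dx = ½∫_0^π [sin((n+n')x) + sin((n−n')x)] dx, which is 0 when n+n' is even and 2n/(n²−n'²) when n+n' is odd (it need not vanish on (0, π)).
  u² squared terms: (-3)²·∫sin(5x)² dx = 9·π/2 = 9*π/2;  (-2)²·∫cos(5x)² dx = 4·π/2 = 2*π.
  u² cross terms: 2·(-3)·(-2)·∫sin(5x)·cos(5x) dx = 12·(0) = 0.
  So ∫_0^π u² dx = 9*π/2 + 2*π + 0 = 13*π/2.
  (u')² squared terms: (-15)²·∫cos(5x)² dx = 225·π/2 = 225*π/2;  (10)²·∫sin(5x)² dx = 100·π/2 = 50*π.
  (u')² cross terms: 2·(-15)·(10)·∫cos(5x)·sin(5x) dx = -300·(0) = 0.
  So ∫_0^π (u')² dx = 225*π/2 + 50*π + 0 = 325*π/2.
||u||_{H^1}^2 = (13*π/2) + (325*π/2) = 169*π.
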